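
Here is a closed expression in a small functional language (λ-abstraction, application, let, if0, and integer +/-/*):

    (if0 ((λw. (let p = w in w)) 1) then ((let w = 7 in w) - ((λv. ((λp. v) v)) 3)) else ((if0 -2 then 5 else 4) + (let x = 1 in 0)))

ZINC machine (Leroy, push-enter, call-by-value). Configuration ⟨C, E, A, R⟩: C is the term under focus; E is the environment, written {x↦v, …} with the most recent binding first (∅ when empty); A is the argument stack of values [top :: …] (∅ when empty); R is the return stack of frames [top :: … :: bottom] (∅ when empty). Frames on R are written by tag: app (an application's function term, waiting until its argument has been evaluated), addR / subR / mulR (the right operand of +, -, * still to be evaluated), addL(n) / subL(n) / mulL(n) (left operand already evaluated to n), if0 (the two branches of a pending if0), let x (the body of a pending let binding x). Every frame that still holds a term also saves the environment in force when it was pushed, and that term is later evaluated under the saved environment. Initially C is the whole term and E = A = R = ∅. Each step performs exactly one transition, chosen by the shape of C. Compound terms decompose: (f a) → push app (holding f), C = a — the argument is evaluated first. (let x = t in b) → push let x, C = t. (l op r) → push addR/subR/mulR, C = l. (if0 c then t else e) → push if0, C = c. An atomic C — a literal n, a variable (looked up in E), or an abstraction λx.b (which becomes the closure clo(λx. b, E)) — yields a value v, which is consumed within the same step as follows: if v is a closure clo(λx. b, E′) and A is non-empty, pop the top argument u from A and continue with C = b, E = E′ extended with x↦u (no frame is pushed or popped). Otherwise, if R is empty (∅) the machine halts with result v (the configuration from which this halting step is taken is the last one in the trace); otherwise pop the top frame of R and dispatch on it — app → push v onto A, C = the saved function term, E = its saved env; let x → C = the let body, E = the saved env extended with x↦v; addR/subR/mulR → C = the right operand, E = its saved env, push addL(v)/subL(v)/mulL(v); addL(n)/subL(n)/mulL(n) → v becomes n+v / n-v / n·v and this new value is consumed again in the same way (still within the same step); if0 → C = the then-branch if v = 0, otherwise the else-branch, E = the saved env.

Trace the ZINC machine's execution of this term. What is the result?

[0] [C=(if0 ((λw. (let p = w in w)) 1) then ((let w = 7 in w) - ((λv. ((λp. v) v)) 3)) else ((if0 -2 then 5 else 4) + (let x = 1 in 0))) | E=∅ | A=∅ | R=∅]
[1] [C=((λw. (let p = w in w)) 1) | E=∅ | A=∅ | R=[if0]]
[2] [C=1 | E=∅ | A=∅ | R=[app :: if0]]
[3] [C=(λw. (let p = w in w)) | E=∅ | A=[1] | R=[if0]]
[4] [C=(let p = w in w) | E={w↦1} | A=∅ | R=[if0]]
[5] [C=w | E={w↦1} | A=∅ | R=[let p :: if0]]
[6] [C=w | E={p↦1, w↦1} | A=∅ | R=[if0]]
[7] [C=((if0 -2 then 5 else 4) + (let x = 1 in 0)) | E=∅ | A=∅ | R=∅]
[8] [C=(if0 -2 then 5 else 4) | E=∅ | A=∅ | R=[addR]]
[9] [C=-2 | E=∅ | A=∅ | R=[if0 :: addR]]
[10] [C=4 | E=∅ | A=∅ | R=[addR]]
[11] [C=(let x = 1 in 0) | E=∅ | A=∅ | R=[addL(4)]]
[12] [C=1 | E=∅ | A=∅ | R=[let x :: addL(4)]]
[13] [C=0 | E={x↦1} | A=∅ | R=[addL(4)]]
→ final value 4

Answer: 4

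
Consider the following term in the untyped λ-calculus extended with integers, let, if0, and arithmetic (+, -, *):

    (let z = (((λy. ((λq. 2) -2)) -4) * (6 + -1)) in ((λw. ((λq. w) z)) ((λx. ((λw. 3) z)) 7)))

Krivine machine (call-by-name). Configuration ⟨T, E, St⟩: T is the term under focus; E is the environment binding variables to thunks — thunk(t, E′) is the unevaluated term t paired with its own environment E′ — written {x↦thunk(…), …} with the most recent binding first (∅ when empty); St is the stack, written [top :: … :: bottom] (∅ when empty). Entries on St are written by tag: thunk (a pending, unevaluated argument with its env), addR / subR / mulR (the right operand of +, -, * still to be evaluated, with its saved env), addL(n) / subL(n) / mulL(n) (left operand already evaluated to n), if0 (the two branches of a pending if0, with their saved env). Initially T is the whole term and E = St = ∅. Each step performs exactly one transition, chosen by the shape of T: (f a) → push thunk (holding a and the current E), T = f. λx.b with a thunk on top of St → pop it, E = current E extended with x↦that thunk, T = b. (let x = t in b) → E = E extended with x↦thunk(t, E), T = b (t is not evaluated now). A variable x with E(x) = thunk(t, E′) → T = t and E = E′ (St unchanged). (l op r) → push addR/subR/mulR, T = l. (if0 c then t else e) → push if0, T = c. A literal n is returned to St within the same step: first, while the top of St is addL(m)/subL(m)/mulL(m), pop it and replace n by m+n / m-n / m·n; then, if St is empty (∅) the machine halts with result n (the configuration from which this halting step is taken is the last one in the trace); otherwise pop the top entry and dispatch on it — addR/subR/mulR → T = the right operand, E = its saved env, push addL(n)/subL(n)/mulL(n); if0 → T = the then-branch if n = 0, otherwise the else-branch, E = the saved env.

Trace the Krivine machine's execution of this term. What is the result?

step 0: ⟨T=(let z = (((λy. ((λq. 2) -2)) -4) * (6 + -1)) in ((λw. ((λq. w) z)) ((λx. ((λw. 3) z)) 7))); E=∅; St=∅⟩
step 1: ⟨T=((λw. ((λq. w) z)) ((λx. ((λw. 3) z)) 7)); E={z↦thunk((((λy. ((λq. 2) -2)) -4) * (6 + -1)), ∅)}; St=∅⟩
step 2: ⟨T=(λw. ((λq. w) z)); E={z↦thunk((((λy. ((λq. 2) -2)) -4) * (6 + -1)), ∅)}; St=[thunk]⟩
step 3: ⟨T=((λq. w) z); E={w↦thunk(((λx. ((λw. 3) z)) 7), {z↦thunk((((λy. ((λq. 2) -2)) -4) * (6 + -1)), ∅)}), z↦thunk((((λy. ((λq. 2) -2)) -4) * (6 + -1)), ∅)}; St=∅⟩
step 4: ⟨T=(λq. w); E={w↦thunk(((λx. ((λw. 3) z)) 7), {z↦thunk((((λy. ((λq. 2) -2)) -4) * (6 + -1)), ∅)}), z↦thunk((((λy. ((λq. 2) -2)) -4) * (6 + -1)), ∅)}; St=[thunk]⟩
step 5: ⟨T=w; E={q↦thunk(z, {w↦thunk(((λx. ((λw. 3) z)) 7), {z↦thunk((((λy. ((λq. 2) -2)) -4) * (6 + -1)), ∅)}), z↦thunk((((λy. ((λq. 2) -2)) -4) * (6 + -1)), ∅)}), w↦thunk(((λx. ((λw. 3) z)) 7), {z↦thunk((((λy. ((λq. 2) -2)) -4) * (6 + -1)), ∅)}), z↦thunk((((λy. ((λq. 2) -2)) -4) * (6 + -1)), ∅)}; St=∅⟩
step 6: ⟨T=((λx. ((λw. 3) z)) 7); E={z↦thunk((((λy. ((λq. 2) -2)) -4) * (6 + -1)), ∅)}; St=∅⟩
step 7: ⟨T=(λx. ((λw. 3) z)); E={z↦thunk((((λy. ((λq. 2) -2)) -4) * (6 + -1)), ∅)}; St=[thunk]⟩
step 8: ⟨T=((λw. 3) z); E={x↦thunk(7, {z↦thunk((((λy. ((λq. 2) -2)) -4) * (6 + -1)), ∅)}), z↦thunk((((λy. ((λq. 2) -2)) -4) * (6 + -1)), ∅)}; St=∅⟩
step 9: ⟨T=(λw. 3); E={x↦thunk(7, {z↦thunk((((λy. ((λq. 2) -2)) -4) * (6 + -1)), ∅)}), z↦thunk((((λy. ((λq. 2) -2)) -4) * (6 + -1)), ∅)}; St=[thunk]⟩
step 10: ⟨T=3; E={w↦thunk(z, {x↦thunk(7, {z↦thunk((((λy. ((λq. 2) -2)) -4) * (6 + -1)), ∅)}), z↦thunk((((λy. ((λq. 2) -2)) -4) * (6 + -1)), ∅)}), x↦thunk(7, {z↦thunk((((λy. ((λq. 2) -2)) -4) * (6 + -1)), ∅)}), z↦thunk((((λy. ((λq. 2) -2)) -4) * (6 + -1)), ∅)}; St=∅⟩
→ final value 3

Answer: 3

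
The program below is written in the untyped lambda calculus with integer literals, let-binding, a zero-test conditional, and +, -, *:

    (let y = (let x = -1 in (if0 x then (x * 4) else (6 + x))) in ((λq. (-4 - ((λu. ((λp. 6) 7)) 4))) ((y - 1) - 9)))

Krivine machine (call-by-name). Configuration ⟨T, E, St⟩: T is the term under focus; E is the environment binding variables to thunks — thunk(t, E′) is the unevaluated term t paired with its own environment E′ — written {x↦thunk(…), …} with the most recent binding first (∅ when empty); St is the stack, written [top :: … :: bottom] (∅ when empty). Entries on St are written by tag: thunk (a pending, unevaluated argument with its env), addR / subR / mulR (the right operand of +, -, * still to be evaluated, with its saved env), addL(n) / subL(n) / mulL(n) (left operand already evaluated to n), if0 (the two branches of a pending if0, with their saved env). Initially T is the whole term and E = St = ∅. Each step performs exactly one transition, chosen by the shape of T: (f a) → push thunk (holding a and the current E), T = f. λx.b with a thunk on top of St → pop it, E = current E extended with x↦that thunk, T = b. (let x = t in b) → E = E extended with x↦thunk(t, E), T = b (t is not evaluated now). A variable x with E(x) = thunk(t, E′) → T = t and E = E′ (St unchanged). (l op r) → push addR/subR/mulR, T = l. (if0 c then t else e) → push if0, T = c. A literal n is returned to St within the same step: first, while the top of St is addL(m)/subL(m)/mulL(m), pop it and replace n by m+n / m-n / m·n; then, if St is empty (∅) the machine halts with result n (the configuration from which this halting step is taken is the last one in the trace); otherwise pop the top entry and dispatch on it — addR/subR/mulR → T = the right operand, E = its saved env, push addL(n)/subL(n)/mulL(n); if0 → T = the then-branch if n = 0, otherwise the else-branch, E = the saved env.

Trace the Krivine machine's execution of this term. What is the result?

t=0: [T=(let y = (let x = -1 in (if0 x then (x * 4) else (6 + x))) in ((λq. (-4 - ((λu. ((λp. 6) 7)) 4))) ((y - 1) - 9))) | E=∅ | St=∅]
t=1: [T=((λq. (-4 - ((λu. ((λp. 6) 7)) 4))) ((y - 1) - 9)) | E={y↦thunk((let x = -1 in (if0 x then (x * 4) else (6 + x))), ∅)} | St=∅]
t=2: [T=(λq. (-4 - ((λu. ((λp. 6) 7)) 4))) | E={y↦thunk((let x = -1 in (if0 x then (x * 4) else (6 + x))), ∅)} | St=[thunk]]
t=3: [T=(-4 - ((λu. ((λp. 6) 7)) 4)) | E={q↦thunk(((y - 1) - 9), {y↦thunk((let x = -1 in (if0 x then (x * 4) else (6 + x))), ∅)}), y↦thunk((let x = -1 in (if0 x then (x * 4) else (6 + x))), ∅)} | St=∅]
t=4: [T=-4 | E={q↦thunk(((y - 1) - 9), {y↦thunk((let x = -1 in (if0 x then (x * 4) else (6 + x))), ∅)}), y↦thunk((let x = -1 in (if0 x then (x * 4) else (6 + x))), ∅)} | St=[subR]]
t=5: [T=((λu. ((λp. 6) 7)) 4) | E={q↦thunk(((y - 1) - 9), {y↦thunk((let x = -1 in (if0 x then (x * 4) else (6 + x))), ∅)}), y↦thunk((let x = -1 in (if0 x then (x * 4) else (6 + x))), ∅)} | St=[subL(-4)]]
t=6: [T=(λu. ((λp. 6) 7)) | E={q↦thunk(((y - 1) - 9), {y↦thunk((let x = -1 in (if0 x then (x * 4) else (6 + x))), ∅)}), y↦thunk((let x = -1 in (if0 x then (x * 4) else (6 + x))), ∅)} | St=[thunk :: subL(-4)]]
t=7: [T=((λp. 6) 7) | E={u↦thunk(4, {q↦thunk(((y - 1) - 9), {y↦thunk((let x = -1 in (if0 x then (x * 4) else (6 + x))), ∅)}), y↦thunk((let x = -1 in (if0 x then (x * 4) else (6 + x))), ∅)}), q↦thunk(((y - 1) - 9), {y↦thunk((let x = -1 in (if0 x then (x * 4) else (6 + x))), ∅)}), y↦thunk((let x = -1 in (if0 x then (x * 4) else (6 + x))), ∅)} | St=[subL(-4)]]
t=8: [T=(λp. 6) | E={u↦thunk(4, {q↦thunk(((y - 1) - 9), {y↦thunk((let x = -1 in (if0 x then (x * 4) else (6 + x))), ∅)}), y↦thunk((let x = -1 in (if0 x then (x * 4) else (6 + x))), ∅)}), q↦thunk(((y - 1) - 9), {y↦thunk((let x = -1 in (if0 x then (x * 4) else (6 + x))), ∅)}), y↦thunk((let x = -1 in (if0 x then (x * 4) else (6 + x))), ∅)} | St=[thunk :: subL(-4)]]
t=9: [T=6 | E={p↦thunk(7, {u↦thunk(4, {q↦thunk(((y - 1) - 9), {y↦thunk((let x = -1 in (if0 x then (x * 4) else (6 + x))), ∅)}), y↦thunk((let x = -1 in (if0 x then (x * 4) else (6 + x))), ∅)}), q↦thunk(((y - 1) - 9), {y↦thunk((let x = -1 in (if0 x then (x * 4) else (6 + x))), ∅)}), y↦thunk((let x = -1 in (if0 x then (x * 4) else (6 + x))), ∅)}), u↦thunk(4, {q↦thunk(((y - 1) - 9), {y↦thunk((let x = -1 in (if0 x then (x * 4) else (6 + x))), ∅)}), y↦thunk((let x = -1 in (if0 x then (x * 4) else (6 + x))), ∅)}), q↦thunk(((y - 1) - 9), {y↦thunk((let x = -1 in (if0 x then (x * 4) else (6 + x))), ∅)}), y↦thunk((let x = -1 in (if0 x then (x * 4) else (6 + x))), ∅)} | St=[subL(-4)]]
→ final value -10

Answer: -10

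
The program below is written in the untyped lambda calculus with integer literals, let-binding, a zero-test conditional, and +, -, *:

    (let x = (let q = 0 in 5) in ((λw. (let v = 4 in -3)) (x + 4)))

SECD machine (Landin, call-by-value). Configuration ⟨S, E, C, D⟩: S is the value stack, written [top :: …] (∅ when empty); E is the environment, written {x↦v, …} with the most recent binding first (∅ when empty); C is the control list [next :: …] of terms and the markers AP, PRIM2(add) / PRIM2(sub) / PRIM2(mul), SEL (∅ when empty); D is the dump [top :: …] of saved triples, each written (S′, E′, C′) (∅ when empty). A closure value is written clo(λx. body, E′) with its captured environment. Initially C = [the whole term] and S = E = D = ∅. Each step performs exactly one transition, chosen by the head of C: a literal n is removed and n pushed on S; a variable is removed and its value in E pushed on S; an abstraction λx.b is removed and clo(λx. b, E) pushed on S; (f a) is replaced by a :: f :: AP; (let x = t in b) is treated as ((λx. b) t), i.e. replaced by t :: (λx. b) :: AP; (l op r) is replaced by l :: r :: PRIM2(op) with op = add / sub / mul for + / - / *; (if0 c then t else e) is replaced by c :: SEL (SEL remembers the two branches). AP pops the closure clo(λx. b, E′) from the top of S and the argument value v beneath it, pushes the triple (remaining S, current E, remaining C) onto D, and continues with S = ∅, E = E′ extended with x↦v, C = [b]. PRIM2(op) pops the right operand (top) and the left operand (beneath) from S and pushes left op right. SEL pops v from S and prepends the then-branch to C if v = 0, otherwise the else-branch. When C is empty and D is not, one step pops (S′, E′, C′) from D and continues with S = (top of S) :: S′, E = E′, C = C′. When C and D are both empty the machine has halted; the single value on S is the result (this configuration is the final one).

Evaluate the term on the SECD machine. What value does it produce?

step 0: ⟨S=∅; E=∅; C=[(let x = (let q = 0 in 5) in ((λw. (let v = 4 in -3)) (x + 4)))]; D=∅⟩
step 1: ⟨S=∅; E=∅; C=[(let q = 0 in 5) :: (λx. ((λw. (let v = 4 in -3)) (x + 4))) :: AP]; D=∅⟩
step 2: ⟨S=∅; E=∅; C=[0 :: (λq. 5) :: AP :: (λx. ((λw. (let v = 4 in -3)) (x + 4))) :: AP]; D=∅⟩
step 3: ⟨S=[0]; E=∅; C=[(λq. 5) :: AP :: (λx. ((λw. (let v = 4 in -3)) (x + 4))) :: AP]; D=∅⟩
step 4: ⟨S=[clo(λq. 5, ∅) :: 0]; E=∅; C=[AP :: (λx. ((λw. (let v = 4 in -3)) (x + 4))) :: AP]; D=∅⟩
step 5: ⟨S=∅; E={q↦0}; C=[5]; D=[(∅, ∅, [(λx. ((λw. (let v = 4 in -3)) (x + 4))) :: AP])]⟩
step 6: ⟨S=[5]; E={q↦0}; C=∅; D=[(∅, ∅, [(λx. ((λw. (let v = 4 in -3)) (x + 4))) :: AP])]⟩
step 7: ⟨S=[5]; E=∅; C=[(λx. ((λw. (let v = 4 in -3)) (x + 4))) :: AP]; D=∅⟩
step 8: ⟨S=[clo(λx. ((λw. (let v = 4 in -3)) (x + 4)), ∅) :: 5]; E=∅; C=[AP]; D=∅⟩
step 9: ⟨S=∅; E={x↦5}; C=[((λw. (let v = 4 in -3)) (x + 4))]; D=[(∅, ∅, ∅)]⟩
step 10: ⟨S=∅; E={x↦5}; C=[(x + 4) :: (λw. (let v = 4 in -3)) :: AP]; D=[(∅, ∅, ∅)]⟩
step 11: ⟨S=∅; E={x↦5}; C=[x :: 4 :: PRIM2(add) :: (λw. (let v = 4 in -3)) :: AP]; D=[(∅, ∅, ∅)]⟩
step 12: ⟨S=[5]; E={x↦5}; C=[4 :: PRIM2(add) :: (λw. (let v = 4 in -3)) :: AP]; D=[(∅, ∅, ∅)]⟩
step 13: ⟨S=[4 :: 5]; E={x↦5}; C=[PRIM2(add) :: (λw. (let v = 4 in -3)) :: AP]; D=[(∅, ∅, ∅)]⟩
step 14: ⟨S=[9]; E={x↦5}; C=[(λw. (let v = 4 in -3)) :: AP]; D=[(∅, ∅, ∅)]⟩
step 15: ⟨S=[clo(λw. (let v = 4 in -3), {x↦5}) :: 9]; E={x↦5}; C=[AP]; D=[(∅, ∅, ∅)]⟩
step 16: ⟨S=∅; E={w↦9, x↦5}; C=[(let v = 4 in -3)]; D=[(∅, {x↦5}, ∅) :: (∅, ∅, ∅)]⟩
step 17: ⟨S=∅; E={w↦9, x↦5}; C=[4 :: (λv. -3) :: AP]; D=[(∅, {x↦5}, ∅) :: (∅, ∅, ∅)]⟩
step 18: ⟨S=[4]; E={w↦9, x↦5}; C=[(λv. -3) :: AP]; D=[(∅, {x↦5}, ∅) :: (∅, ∅, ∅)]⟩
step 19: ⟨S=[clo(λv. -3, {w↦9, x↦5}) :: 4]; E={w↦9, x↦5}; C=[AP]; D=[(∅, {x↦5}, ∅) :: (∅, ∅, ∅)]⟩
step 20: ⟨S=∅; E={v↦4, w↦9, x↦5}; C=[-3]; D=[(∅, {w↦9, x↦5}, ∅) :: (∅, {x↦5}, ∅) :: (∅, ∅, ∅)]⟩
step 21: ⟨S=[-3]; E={v↦4, w↦9, x↦5}; C=∅; D=[(∅, {w↦9, x↦5}, ∅) :: (∅, {x↦5}, ∅) :: (∅, ∅, ∅)]⟩
step 22: ⟨S=[-3]; E={w↦9, x↦5}; C=∅; D=[(∅, {x↦5}, ∅) :: (∅, ∅, ∅)]⟩
step 23: ⟨S=[-3]; E={x↦5}; C=∅; D=[(∅, ∅, ∅)]⟩
step 24: ⟨S=[-3]; E=∅; C=∅; D=∅⟩
→ final value -3

Answer: -3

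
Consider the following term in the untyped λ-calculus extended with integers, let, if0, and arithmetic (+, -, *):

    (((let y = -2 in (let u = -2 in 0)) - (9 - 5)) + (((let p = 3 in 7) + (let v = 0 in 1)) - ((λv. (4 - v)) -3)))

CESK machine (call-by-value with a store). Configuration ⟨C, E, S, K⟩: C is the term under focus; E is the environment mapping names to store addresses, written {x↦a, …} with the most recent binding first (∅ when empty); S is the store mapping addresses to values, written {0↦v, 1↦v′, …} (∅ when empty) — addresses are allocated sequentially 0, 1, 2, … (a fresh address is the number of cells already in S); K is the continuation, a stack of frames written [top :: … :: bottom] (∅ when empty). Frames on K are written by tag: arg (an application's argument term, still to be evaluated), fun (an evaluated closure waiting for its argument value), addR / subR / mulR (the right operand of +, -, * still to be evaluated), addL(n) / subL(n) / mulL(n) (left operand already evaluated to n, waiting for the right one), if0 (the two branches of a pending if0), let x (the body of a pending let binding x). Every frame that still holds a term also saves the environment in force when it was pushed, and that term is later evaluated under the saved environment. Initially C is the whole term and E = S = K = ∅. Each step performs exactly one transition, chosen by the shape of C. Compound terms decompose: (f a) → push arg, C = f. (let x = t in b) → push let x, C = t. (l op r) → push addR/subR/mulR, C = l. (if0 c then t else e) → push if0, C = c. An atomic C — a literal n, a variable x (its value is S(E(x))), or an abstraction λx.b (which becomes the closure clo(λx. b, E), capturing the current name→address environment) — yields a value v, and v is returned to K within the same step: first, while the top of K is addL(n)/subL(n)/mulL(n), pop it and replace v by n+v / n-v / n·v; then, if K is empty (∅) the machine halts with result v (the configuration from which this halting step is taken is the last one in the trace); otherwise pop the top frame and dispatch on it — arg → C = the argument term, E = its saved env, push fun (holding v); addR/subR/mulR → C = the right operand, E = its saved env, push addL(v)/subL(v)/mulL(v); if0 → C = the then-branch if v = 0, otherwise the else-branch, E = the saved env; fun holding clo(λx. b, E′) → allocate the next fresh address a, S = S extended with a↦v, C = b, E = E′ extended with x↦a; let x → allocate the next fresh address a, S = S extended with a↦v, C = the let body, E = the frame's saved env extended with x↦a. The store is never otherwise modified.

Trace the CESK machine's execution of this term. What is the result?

Answer: -3

Derivation:
0. [C=(((let y = -2 in (let u = -2 in 0)) - (9 - 5)) + (((let p = 3 in 7) + (let v = 0 in 1)) - ((λv. (4 - v)) -3))) | E=∅ | S=∅ | K=∅]
1. [C=((let y = -2 in (let u = -2 in 0)) - (9 - 5)) | E=∅ | S=∅ | K=[addR]]
2. [C=(let y = -2 in (let u = -2 in 0)) | E=∅ | S=∅ | K=[subR :: addR]]
3. [C=-2 | E=∅ | S=∅ | K=[let y :: subR :: addR]]
4. [C=(let u = -2 in 0) | E={y↦0} | S={0↦-2} | K=[subR :: addR]]
5. [C=-2 | E={y↦0} | S={0↦-2} | K=[let u :: subR :: addR]]
6. [C=0 | E={u↦1, y↦0} | S={0↦-2, 1↦-2} | K=[subR :: addR]]
7. [C=(9 - 5) | E=∅ | S={0↦-2, 1↦-2} | K=[subL(0) :: addR]]
8. [C=9 | E=∅ | S={0↦-2, 1↦-2} | K=[subR :: subL(0) :: addR]]
9. [C=5 | E=∅ | S={0↦-2, 1↦-2} | K=[subL(9) :: subL(0) :: addR]]
10. [C=(((let p = 3 in 7) + (let v = 0 in 1)) - ((λv. (4 - v)) -3)) | E=∅ | S={0↦-2, 1↦-2} | K=[addL(-4)]]
11. [C=((let p = 3 in 7) + (let v = 0 in 1)) | E=∅ | S={0↦-2, 1↦-2} | K=[subR :: addL(-4)]]
12. [C=(let p = 3 in 7) | E=∅ | S={0↦-2, 1↦-2} | K=[addR :: subR :: addL(-4)]]
13. [C=3 | E=∅ | S={0↦-2, 1↦-2} | K=[let p :: addR :: subR :: addL(-4)]]
14. [C=7 | E={p↦2} | S={0↦-2, 1↦-2, 2↦3} | K=[addR :: subR :: addL(-4)]]
15. [C=(let v = 0 in 1) | E=∅ | S={0↦-2, 1↦-2, 2↦3} | K=[addL(7) :: subR :: addL(-4)]]
16. [C=0 | E=∅ | S={0↦-2, 1↦-2, 2↦3} | K=[let v :: addL(7) :: subR :: addL(-4)]]
17. [C=1 | E={v↦3} | S={0↦-2, 1↦-2, 2↦3, 3↦0} | K=[addL(7) :: subR :: addL(-4)]]
18. [C=((λv. (4 - v)) -3) | E=∅ | S={0↦-2, 1↦-2, 2↦3, 3↦0} | K=[subL(8) :: addL(-4)]]
19. [C=(λv. (4 - v)) | E=∅ | S={0↦-2, 1↦-2, 2↦3, 3↦0} | K=[arg :: subL(8) :: addL(-4)]]
20. [C=-3 | E=∅ | S={0↦-2, 1↦-2, 2↦3, 3↦0} | K=[fun :: subL(8) :: addL(-4)]]
21. [C=(4 - v) | E={v↦4} | S={0↦-2, 1↦-2, 2↦3, 3↦0, 4↦-3} | K=[subL(8) :: addL(-4)]]
22. [C=4 | E={v↦4} | S={0↦-2, 1↦-2, 2↦3, 3↦0, 4↦-3} | K=[subR :: subL(8) :: addL(-4)]]
23. [C=v | E={v↦4} | S={0↦-2, 1↦-2, 2↦3, 3↦0, 4↦-3} | K=[subL(4) :: subL(8) :: addL(-4)]]
→ final value -3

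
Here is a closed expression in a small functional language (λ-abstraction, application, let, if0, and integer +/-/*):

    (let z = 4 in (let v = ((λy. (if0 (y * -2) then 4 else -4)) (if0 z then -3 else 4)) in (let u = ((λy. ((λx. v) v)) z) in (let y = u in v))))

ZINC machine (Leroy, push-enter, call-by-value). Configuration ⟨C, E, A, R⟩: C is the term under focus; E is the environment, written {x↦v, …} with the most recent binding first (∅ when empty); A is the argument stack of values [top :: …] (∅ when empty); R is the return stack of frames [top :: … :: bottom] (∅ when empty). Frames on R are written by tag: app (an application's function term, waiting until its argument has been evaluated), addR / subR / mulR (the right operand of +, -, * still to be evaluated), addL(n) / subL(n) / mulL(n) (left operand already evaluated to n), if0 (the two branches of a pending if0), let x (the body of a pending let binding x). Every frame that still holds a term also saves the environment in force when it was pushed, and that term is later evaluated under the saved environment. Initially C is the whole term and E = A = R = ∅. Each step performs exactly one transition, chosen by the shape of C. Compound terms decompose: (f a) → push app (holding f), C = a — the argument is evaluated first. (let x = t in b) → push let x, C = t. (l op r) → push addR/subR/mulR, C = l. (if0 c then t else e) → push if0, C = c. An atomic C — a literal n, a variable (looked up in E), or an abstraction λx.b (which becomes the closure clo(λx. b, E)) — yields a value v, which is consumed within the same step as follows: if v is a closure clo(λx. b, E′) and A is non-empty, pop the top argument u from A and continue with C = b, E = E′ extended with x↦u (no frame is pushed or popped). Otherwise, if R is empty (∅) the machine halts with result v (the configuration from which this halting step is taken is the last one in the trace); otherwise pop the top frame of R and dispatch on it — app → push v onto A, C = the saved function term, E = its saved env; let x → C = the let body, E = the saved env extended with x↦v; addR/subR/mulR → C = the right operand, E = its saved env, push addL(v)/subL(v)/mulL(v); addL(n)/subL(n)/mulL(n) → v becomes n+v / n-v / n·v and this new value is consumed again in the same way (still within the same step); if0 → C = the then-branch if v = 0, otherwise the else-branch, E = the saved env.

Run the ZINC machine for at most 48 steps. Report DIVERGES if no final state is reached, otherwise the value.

Answer: -4

Machine steps:
0. <C=(let z = 4 in (let v = ((λy. (if0 (y * -2) then 4 else -4)) (if0 z then -3 else 4)) in (let u = ((λy. ((λx. v) v)) z) in (let y = u in v)))), E=∅, A=∅, R=∅>
1. <C=4, E=∅, A=∅, R=[let z]>
2. <C=(let v = ((λy. (if0 (y * -2) then 4 else -4)) (if0 z then -3 else 4)) in (let u = ((λy. ((λx. v) v)) z) in (let y = u in v))), E={z↦4}, A=∅, R=∅>
3. <C=((λy. (if0 (y * -2) then 4 else -4)) (if0 z then -3 else 4)), E={z↦4}, A=∅, R=[let v]>
4. <C=(if0 z then -3 else 4), E={z↦4}, A=∅, R=[app :: let v]>
5. <C=z, E={z↦4}, A=∅, R=[if0 :: app :: let v]>
6. <C=4, E={z↦4}, A=∅, R=[app :: let v]>
7. <C=(λy. (if0 (y * -2) then 4 else -4)), E={z↦4}, A=[4], R=[let v]>
8. <C=(if0 (y * -2) then 4 else -4), E={y↦4, z↦4}, A=∅, R=[let v]>
9. <C=(y * -2), E={y↦4, z↦4}, A=∅, R=[if0 :: let v]>
10. <C=y, E={y↦4, z↦4}, A=∅, R=[mulR :: if0 :: let v]>
11. <C=-2, E={y↦4, z↦4}, A=∅, R=[mulL(4) :: if0 :: let v]>
12. <C=-4, E={y↦4, z↦4}, A=∅, R=[let v]>
13. <C=(let u = ((λy. ((λx. v) v)) z) in (let y = u in v)), E={v↦-4, z↦4}, A=∅, R=∅>
14. <C=((λy. ((λx. v) v)) z), E={v↦-4, z↦4}, A=∅, R=[let u]>
15. <C=z, E={v↦-4, z↦4}, A=∅, R=[app :: let u]>
16. <C=(λy. ((λx. v) v)), E={v↦-4, z↦4}, A=[4], R=[let u]>
17. <C=((λx. v) v), E={y↦4, v↦-4, z↦4}, A=∅, R=[let u]>
18. <C=v, E={y↦4, v↦-4, z↦4}, A=∅, R=[app :: let u]>
19. <C=(λx. v), E={y↦4, v↦-4, z↦4}, A=[-4], R=[let u]>
20. <C=v, E={x↦-4, y↦4, v↦-4, z↦4}, A=∅, R=[let u]>
21. <C=(let y = u in v), E={u↦-4, v↦-4, z↦4}, A=∅, R=∅>
22. <C=u, E={u↦-4, v↦-4, z↦4}, A=∅, R=[let y]>
23. <C=v, E={y↦-4, u↦-4, v↦-4, z↦4}, A=∅, R=∅>
→ final value -4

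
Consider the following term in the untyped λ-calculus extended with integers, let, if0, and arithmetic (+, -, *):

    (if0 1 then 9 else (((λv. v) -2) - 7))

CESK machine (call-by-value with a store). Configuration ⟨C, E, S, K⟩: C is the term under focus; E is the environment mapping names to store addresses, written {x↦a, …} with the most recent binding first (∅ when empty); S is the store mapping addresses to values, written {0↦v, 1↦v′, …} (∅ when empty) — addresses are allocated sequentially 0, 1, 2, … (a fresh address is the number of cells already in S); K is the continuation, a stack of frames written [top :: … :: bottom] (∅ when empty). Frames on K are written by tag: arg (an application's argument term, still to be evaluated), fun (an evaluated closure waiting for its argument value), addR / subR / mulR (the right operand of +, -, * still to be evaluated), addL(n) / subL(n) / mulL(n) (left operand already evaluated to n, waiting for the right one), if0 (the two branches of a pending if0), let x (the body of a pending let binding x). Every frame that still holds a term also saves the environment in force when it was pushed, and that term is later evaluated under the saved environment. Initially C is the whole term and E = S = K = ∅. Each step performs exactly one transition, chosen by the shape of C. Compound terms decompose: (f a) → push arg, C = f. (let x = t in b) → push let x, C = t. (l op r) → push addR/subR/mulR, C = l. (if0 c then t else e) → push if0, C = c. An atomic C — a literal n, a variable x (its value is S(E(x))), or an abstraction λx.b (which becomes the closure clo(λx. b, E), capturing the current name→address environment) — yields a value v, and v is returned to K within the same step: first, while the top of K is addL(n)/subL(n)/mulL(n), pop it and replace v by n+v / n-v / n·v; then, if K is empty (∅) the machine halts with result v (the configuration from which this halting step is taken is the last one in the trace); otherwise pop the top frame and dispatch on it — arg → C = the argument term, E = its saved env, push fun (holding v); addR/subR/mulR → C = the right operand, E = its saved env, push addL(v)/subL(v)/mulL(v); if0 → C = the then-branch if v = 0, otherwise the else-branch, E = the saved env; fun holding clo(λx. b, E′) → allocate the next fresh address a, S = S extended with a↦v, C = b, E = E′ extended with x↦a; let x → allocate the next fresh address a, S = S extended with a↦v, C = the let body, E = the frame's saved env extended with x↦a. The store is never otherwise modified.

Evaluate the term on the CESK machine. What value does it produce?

step 0: ⟨C=(if0 1 then 9 else (((λv. v) -2) - 7)); E=∅; S=∅; K=∅⟩
step 1: ⟨C=1; E=∅; S=∅; K=[if0]⟩
step 2: ⟨C=(((λv. v) -2) - 7); E=∅; S=∅; K=∅⟩
step 3: ⟨C=((λv. v) -2); E=∅; S=∅; K=[subR]⟩
step 4: ⟨C=(λv. v); E=∅; S=∅; K=[arg :: subR]⟩
step 5: ⟨C=-2; E=∅; S=∅; K=[fun :: subR]⟩
step 6: ⟨C=v; E={v↦0}; S={0↦-2}; K=[subR]⟩
step 7: ⟨C=7; E=∅; S={0↦-2}; K=[subL(-2)]⟩
→ final value -9

Answer: -9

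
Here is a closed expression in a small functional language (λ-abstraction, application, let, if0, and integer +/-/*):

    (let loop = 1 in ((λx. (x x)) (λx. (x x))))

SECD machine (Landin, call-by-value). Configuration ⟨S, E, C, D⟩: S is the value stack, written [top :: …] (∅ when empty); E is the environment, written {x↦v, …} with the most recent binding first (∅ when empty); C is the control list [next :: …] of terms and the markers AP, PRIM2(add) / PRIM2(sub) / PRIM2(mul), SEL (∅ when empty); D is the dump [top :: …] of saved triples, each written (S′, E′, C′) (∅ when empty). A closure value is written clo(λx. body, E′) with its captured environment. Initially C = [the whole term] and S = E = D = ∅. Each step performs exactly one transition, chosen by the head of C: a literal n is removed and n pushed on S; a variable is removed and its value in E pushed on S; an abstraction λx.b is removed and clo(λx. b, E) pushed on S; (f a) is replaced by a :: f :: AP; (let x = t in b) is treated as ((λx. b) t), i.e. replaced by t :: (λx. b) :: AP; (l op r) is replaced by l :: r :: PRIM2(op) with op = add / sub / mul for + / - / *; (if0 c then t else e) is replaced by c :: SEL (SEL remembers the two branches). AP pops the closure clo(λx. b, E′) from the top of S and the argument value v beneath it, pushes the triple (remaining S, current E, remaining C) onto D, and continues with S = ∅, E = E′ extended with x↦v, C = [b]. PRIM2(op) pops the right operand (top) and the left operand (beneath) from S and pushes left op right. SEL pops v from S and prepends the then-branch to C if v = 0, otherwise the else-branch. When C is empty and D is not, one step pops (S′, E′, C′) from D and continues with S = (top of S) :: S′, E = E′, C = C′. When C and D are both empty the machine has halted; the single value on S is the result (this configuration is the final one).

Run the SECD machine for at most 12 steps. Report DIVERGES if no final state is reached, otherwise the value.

Answer: DIVERGES (no final state within 12 steps)

Machine steps:
[0] <S=∅, E=∅, C=[(let loop = 1 in ((λx. (x x)) (λx. (x x))))], D=∅>
[1] <S=∅, E=∅, C=[1 :: (λloop. ((λx. (x x)) (λx. (x x)))) :: AP], D=∅>
[2] <S=[1], E=∅, C=[(λloop. ((λx. (x x)) (λx. (x x)))) :: AP], D=∅>
[3] <S=[clo(λloop. ((λx. (x x)) (λx. (x x))), ∅) :: 1], E=∅, C=[AP], D=∅>
[4] <S=∅, E={loop↦1}, C=[((λx. (x x)) (λx. (x x)))], D=[(∅, ∅, ∅)]>
[5] <S=∅, E={loop↦1}, C=[(λx. (x x)) :: (λx. (x x)) :: AP], D=[(∅, ∅, ∅)]>
[6] <S=[clo(λx. (x x), {loop↦1})], E={loop↦1}, C=[(λx. (x x)) :: AP], D=[(∅, ∅, ∅)]>
[7] <S=[clo(λx. (x x), {loop↦1}) :: clo(λx. (x x), {loop↦1})], E={loop↦1}, C=[AP], D=[(∅, ∅, ∅)]>
[8] <S=∅, E={x↦clo(λx. (x x), {loop↦1}), loop↦1}, C=[(x x)], D=[(∅, {loop↦1}, ∅) :: (∅, ∅, ∅)]>
[9] <S=∅, E={x↦clo(λx. (x x), {loop↦1}), loop↦1}, C=[x :: x :: AP], D=[(∅, {loop↦1}, ∅) :: (∅, ∅, ∅)]>
[10] <S=[clo(λx. (x x), {loop↦1})], E={x↦clo(λx. (x x), {loop↦1}), loop↦1}, C=[x :: AP], D=[(∅, {loop↦1}, ∅) :: (∅, ∅, ∅)]>
[11] <S=[clo(λx. (x x), {loop↦1}) :: clo(λx. (x x), {loop↦1})], E={x↦clo(λx. (x x), {loop↦1}), loop↦1}, C=[AP], D=[(∅, {loop↦1}, ∅) :: (∅, ∅, ∅)]>
[12] <S=∅, E={x↦clo(λx. (x x), {loop↦1}), loop↦1}, C=[(x x)], D=[(∅, {x↦clo(λx. (x x), {loop↦1}), loop↦1}, ∅) :: (∅, {loop↦1}, ∅) :: (∅, ∅, ∅)]>
→ 12 transitions taken and the configuration is still not final: no result within 12 steps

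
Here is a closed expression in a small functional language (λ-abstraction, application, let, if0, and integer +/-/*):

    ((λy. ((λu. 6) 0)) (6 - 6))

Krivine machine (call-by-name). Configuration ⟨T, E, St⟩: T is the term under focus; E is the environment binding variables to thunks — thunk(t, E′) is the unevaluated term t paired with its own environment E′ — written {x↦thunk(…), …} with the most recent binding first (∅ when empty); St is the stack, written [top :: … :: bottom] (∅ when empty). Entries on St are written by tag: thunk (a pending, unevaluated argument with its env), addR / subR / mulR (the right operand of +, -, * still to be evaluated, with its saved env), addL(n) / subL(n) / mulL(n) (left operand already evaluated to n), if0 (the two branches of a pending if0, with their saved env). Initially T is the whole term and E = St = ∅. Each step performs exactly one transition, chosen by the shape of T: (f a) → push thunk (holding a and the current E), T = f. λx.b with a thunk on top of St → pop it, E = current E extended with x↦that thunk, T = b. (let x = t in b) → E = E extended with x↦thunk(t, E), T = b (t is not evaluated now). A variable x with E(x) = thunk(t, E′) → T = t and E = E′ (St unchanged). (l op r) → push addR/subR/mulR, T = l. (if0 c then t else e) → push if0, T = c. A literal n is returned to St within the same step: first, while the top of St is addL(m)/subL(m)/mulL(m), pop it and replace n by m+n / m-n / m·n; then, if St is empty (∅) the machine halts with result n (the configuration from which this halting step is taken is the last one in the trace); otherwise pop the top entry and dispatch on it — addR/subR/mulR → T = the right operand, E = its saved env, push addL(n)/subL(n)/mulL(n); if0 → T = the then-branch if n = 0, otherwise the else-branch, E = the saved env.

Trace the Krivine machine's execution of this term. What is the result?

t=0: [T=((λy. ((λu. 6) 0)) (6 - 6)) | E=∅ | St=∅]
t=1: [T=(λy. ((λu. 6) 0)) | E=∅ | St=[thunk]]
t=2: [T=((λu. 6) 0) | E={y↦thunk((6 - 6), ∅)} | St=∅]
t=3: [T=(λu. 6) | E={y↦thunk((6 - 6), ∅)} | St=[thunk]]
t=4: [T=6 | E={u↦thunk(0, {y↦thunk((6 - 6), ∅)}), y↦thunk((6 - 6), ∅)} | St=∅]
→ final value 6

Answer: 6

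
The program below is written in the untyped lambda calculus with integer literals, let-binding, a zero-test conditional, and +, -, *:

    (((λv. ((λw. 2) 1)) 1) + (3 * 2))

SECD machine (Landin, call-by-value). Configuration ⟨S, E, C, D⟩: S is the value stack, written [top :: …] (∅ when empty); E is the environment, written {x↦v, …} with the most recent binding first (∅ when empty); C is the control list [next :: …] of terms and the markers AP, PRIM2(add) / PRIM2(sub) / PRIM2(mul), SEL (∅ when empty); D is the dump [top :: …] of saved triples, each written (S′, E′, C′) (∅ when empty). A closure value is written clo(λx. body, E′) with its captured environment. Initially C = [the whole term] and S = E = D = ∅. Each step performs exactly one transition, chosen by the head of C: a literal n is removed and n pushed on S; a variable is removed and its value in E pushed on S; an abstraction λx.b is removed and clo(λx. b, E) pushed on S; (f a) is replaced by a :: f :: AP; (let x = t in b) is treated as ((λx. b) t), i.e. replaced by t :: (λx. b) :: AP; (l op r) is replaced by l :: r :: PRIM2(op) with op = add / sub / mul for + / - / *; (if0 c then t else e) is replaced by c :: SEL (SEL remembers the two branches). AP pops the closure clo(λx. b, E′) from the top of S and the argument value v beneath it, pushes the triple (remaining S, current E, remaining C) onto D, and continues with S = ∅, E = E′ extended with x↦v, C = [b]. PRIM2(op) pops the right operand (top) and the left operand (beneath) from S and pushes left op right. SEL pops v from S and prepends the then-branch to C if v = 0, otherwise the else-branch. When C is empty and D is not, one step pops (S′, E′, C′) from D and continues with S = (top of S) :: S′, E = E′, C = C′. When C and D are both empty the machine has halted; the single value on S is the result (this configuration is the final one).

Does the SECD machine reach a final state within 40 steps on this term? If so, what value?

step 0: [S=∅ | E=∅ | C=[(((λv. ((λw. 2) 1)) 1) + (3 * 2))] | D=∅]
step 1: [S=∅ | E=∅ | C=[((λv. ((λw. 2) 1)) 1) :: (3 * 2) :: PRIM2(add)] | D=∅]
step 2: [S=∅ | E=∅ | C=[1 :: (λv. ((λw. 2) 1)) :: AP :: (3 * 2) :: PRIM2(add)] | D=∅]
step 3: [S=[1] | E=∅ | C=[(λv. ((λw. 2) 1)) :: AP :: (3 * 2) :: PRIM2(add)] | D=∅]
step 4: [S=[clo(λv. ((λw. 2) 1), ∅) :: 1] | E=∅ | C=[AP :: (3 * 2) :: PRIM2(add)] | D=∅]
step 5: [S=∅ | E={v↦1} | C=[((λw. 2) 1)] | D=[(∅, ∅, [(3 * 2) :: PRIM2(add)])]]
step 6: [S=∅ | E={v↦1} | C=[1 :: (λw. 2) :: AP] | D=[(∅, ∅, [(3 * 2) :: PRIM2(add)])]]
step 7: [S=[1] | E={v↦1} | C=[(λw. 2) :: AP] | D=[(∅, ∅, [(3 * 2) :: PRIM2(add)])]]
step 8: [S=[clo(λw. 2, {v↦1}) :: 1] | E={v↦1} | C=[AP] | D=[(∅, ∅, [(3 * 2) :: PRIM2(add)])]]
step 9: [S=∅ | E={w↦1, v↦1} | C=[2] | D=[(∅, {v↦1}, ∅) :: (∅, ∅, [(3 * 2) :: PRIM2(add)])]]
step 10: [S=[2] | E={w↦1, v↦1} | C=∅ | D=[(∅, {v↦1}, ∅) :: (∅, ∅, [(3 * 2) :: PRIM2(add)])]]
step 11: [S=[2] | E={v↦1} | C=∅ | D=[(∅, ∅, [(3 * 2) :: PRIM2(add)])]]
step 12: [S=[2] | E=∅ | C=[(3 * 2) :: PRIM2(add)] | D=∅]
step 13: [S=[2] | E=∅ | C=[3 :: 2 :: PRIM2(mul) :: PRIM2(add)] | D=∅]
step 14: [S=[3 :: 2] | E=∅ | C=[2 :: PRIM2(mul) :: PRIM2(add)] | D=∅]
step 15: [S=[2 :: 3 :: 2] | E=∅ | C=[PRIM2(mul) :: PRIM2(add)] | D=∅]
step 16: [S=[6 :: 2] | E=∅ | C=[PRIM2(add)] | D=∅]
step 17: [S=[8] | E=∅ | C=∅ | D=∅]
→ final value 8

Answer: 8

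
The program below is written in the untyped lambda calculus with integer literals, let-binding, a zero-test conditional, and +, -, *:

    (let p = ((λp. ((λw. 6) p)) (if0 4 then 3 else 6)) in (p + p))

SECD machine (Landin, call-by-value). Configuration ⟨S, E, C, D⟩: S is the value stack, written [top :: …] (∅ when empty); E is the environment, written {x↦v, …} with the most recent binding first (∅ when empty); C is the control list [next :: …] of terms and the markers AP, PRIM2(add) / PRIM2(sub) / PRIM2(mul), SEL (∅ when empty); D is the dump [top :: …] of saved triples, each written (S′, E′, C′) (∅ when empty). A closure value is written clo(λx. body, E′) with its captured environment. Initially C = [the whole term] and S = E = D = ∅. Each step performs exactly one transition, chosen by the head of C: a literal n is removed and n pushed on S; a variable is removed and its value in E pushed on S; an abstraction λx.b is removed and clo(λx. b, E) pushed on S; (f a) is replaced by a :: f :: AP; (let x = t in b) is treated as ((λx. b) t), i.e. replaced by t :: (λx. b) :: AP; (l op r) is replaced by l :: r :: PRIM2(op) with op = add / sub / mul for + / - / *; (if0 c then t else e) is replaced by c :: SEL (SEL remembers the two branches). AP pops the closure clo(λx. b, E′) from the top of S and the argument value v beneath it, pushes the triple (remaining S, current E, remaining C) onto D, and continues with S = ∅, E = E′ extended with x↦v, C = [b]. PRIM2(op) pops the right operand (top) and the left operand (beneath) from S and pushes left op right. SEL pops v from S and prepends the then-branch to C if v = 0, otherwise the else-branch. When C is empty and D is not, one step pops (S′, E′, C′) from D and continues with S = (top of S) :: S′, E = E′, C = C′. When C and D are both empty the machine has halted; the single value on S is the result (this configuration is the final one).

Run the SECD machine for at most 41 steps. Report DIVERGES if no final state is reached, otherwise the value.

0. [S=∅ | E=∅ | C=[(let p = ((λp. ((λw. 6) p)) (if0 4 then 3 else 6)) in (p + p))] | D=∅]
1. [S=∅ | E=∅ | C=[((λp. ((λw. 6) p)) (if0 4 then 3 else 6)) :: (λp. (p + p)) :: AP] | D=∅]
2. [S=∅ | E=∅ | C=[(if0 4 then 3 else 6) :: (λp. ((λw. 6) p)) :: AP :: (λp. (p + p)) :: AP] | D=∅]
3. [S=∅ | E=∅ | C=[4 :: SEL :: (λp. ((λw. 6) p)) :: AP :: (λp. (p + p)) :: AP] | D=∅]
4. [S=[4] | E=∅ | C=[SEL :: (λp. ((λw. 6) p)) :: AP :: (λp. (p + p)) :: AP] | D=∅]
5. [S=∅ | E=∅ | C=[6 :: (λp. ((λw. 6) p)) :: AP :: (λp. (p + p)) :: AP] | D=∅]
6. [S=[6] | E=∅ | C=[(λp. ((λw. 6) p)) :: AP :: (λp. (p + p)) :: AP] | D=∅]
7. [S=[clo(λp. ((λw. 6) p), ∅) :: 6] | E=∅ | C=[AP :: (λp. (p + p)) :: AP] | D=∅]
8. [S=∅ | E={p↦6} | C=[((λw. 6) p)] | D=[(∅, ∅, [(λp. (p + p)) :: AP])]]
9. [S=∅ | E={p↦6} | C=[p :: (λw. 6) :: AP] | D=[(∅, ∅, [(λp. (p + p)) :: AP])]]
10. [S=[6] | E={p↦6} | C=[(λw. 6) :: AP] | D=[(∅, ∅, [(λp. (p + p)) :: AP])]]
11. [S=[clo(λw. 6, {p↦6}) :: 6] | E={p↦6} | C=[AP] | D=[(∅, ∅, [(λp. (p + p)) :: AP])]]
12. [S=∅ | E={w↦6, p↦6} | C=[6] | D=[(∅, {p↦6}, ∅) :: (∅, ∅, [(λp. (p + p)) :: AP])]]
13. [S=[6] | E={w↦6, p↦6} | C=∅ | D=[(∅, {p↦6}, ∅) :: (∅, ∅, [(λp. (p + p)) :: AP])]]
14. [S=[6] | E={p↦6} | C=∅ | D=[(∅, ∅, [(λp. (p + p)) :: AP])]]
15. [S=[6] | E=∅ | C=[(λp. (p + p)) :: AP] | D=∅]
16. [S=[clo(λp. (p + p), ∅) :: 6] | E=∅ | C=[AP] | D=∅]
17. [S=∅ | E={p↦6} | C=[(p + p)] | D=[(∅, ∅, ∅)]]
18. [S=∅ | E={p↦6} | C=[p :: p :: PRIM2(add)] | D=[(∅, ∅, ∅)]]
19. [S=[6] | E={p↦6} | C=[p :: PRIM2(add)] | D=[(∅, ∅, ∅)]]
20. [S=[6 :: 6] | E={p↦6} | C=[PRIM2(add)] | D=[(∅, ∅, ∅)]]
21. [S=[12] | E={p↦6} | C=∅ | D=[(∅, ∅, ∅)]]
22. [S=[12] | E=∅ | C=∅ | D=∅]
→ final value 12

Answer: 12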